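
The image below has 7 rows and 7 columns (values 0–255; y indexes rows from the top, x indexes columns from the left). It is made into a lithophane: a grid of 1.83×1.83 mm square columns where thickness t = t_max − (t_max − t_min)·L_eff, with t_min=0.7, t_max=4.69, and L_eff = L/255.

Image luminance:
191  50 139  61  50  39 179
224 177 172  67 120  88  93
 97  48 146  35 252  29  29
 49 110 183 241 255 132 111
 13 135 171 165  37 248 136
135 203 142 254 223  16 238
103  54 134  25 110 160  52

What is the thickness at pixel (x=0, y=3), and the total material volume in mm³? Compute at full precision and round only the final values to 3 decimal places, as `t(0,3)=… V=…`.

t(0,3)=3.923 V=448.868

span = t_max - t_min = 4.69 - 0.7 = 3.990
L(0,3) = 49, L_eff = 49/255 = 0.192157
t(0,3) = 4.69 - 3.990·0.192157 = 3.923
Σt over all 7·7 pixels = 284823/2125 ≈ 134.0343529
V = pitch²·Σt = 1.83²·284823/2125 = 448.868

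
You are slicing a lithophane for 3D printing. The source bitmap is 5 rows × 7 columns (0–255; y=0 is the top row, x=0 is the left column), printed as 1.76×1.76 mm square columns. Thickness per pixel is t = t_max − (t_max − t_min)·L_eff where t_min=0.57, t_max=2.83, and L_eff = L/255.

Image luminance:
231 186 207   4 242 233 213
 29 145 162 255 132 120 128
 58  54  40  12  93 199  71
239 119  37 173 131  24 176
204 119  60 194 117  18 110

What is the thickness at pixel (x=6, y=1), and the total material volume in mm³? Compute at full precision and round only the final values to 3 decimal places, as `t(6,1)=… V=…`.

span = t_max - t_min = 2.83 - 0.57 = 2.260
L(6,1) = 128, L_eff = 128/255 = 0.501961
t(6,1) = 2.83 - 2.260·0.501961 = 1.696
Σt over all 5·7 pixels = 300173/5100 ≈ 58.8574510
V = pitch²·Σt = 1.76²·300173/5100 = 182.317

t(6,1)=1.696 V=182.317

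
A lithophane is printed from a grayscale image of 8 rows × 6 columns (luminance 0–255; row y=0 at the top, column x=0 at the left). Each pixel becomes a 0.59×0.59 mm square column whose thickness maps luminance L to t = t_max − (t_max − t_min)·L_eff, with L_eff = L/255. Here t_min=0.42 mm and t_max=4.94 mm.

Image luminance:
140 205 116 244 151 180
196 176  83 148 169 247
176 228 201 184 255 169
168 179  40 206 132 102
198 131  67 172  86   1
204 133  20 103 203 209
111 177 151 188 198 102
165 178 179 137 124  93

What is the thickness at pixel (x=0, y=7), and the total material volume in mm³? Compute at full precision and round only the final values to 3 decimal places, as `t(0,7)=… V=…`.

span = t_max - t_min = 4.94 - 0.42 = 4.520
L(0,7) = 165, L_eff = 165/255 = 0.647059
t(0,7) = 4.94 - 4.520·0.647059 = 2.015
Σt over all 8·6 pixels = 44841/425 ≈ 105.5082353
V = pitch²·Σt = 0.59²·44841/425 = 36.727

t(0,7)=2.015 V=36.727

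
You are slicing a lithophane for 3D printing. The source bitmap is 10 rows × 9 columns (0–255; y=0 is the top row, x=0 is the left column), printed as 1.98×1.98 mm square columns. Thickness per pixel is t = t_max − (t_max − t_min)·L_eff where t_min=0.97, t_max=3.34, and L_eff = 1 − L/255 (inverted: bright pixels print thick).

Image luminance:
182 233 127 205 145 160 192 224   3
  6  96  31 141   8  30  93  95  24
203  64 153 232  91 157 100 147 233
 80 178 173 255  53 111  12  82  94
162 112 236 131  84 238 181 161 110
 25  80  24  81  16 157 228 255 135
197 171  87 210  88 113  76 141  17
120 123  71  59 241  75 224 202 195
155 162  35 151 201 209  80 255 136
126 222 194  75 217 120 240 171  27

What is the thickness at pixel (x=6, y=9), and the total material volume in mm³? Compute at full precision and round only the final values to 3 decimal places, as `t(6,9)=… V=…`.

span = t_max - t_min = 3.34 - 0.97 = 2.370
L(6,9) = 240, L_eff = 1 - 240/255 = 0.058824 (inverted)
t(6,9) = 3.34 - 2.370·0.058824 = 3.201
Σt over all 10·9 pixels = 338247/1700 ≈ 198.9688235
V = pitch²·Σt = 1.98²·338247/1700 = 780.037

t(6,9)=3.201 V=780.037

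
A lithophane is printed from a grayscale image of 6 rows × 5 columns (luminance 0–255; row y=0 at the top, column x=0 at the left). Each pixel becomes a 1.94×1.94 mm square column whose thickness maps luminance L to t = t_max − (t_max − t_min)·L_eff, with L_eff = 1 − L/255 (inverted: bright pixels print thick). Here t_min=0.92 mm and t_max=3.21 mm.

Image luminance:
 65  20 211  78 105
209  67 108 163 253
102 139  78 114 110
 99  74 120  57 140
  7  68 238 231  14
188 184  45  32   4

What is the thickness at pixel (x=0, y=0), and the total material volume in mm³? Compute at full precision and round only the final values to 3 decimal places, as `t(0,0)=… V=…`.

t(0,0)=1.504 V=216.188

span = t_max - t_min = 3.21 - 0.92 = 2.290
L(0,0) = 65, L_eff = 1 - 65/255 = 0.745098 (inverted)
t(0,0) = 3.21 - 2.290·0.745098 = 1.504
Σt over all 6·5 pixels = 1464767/25500 ≈ 57.4418431
V = pitch²·Σt = 1.94²·1464767/25500 = 216.188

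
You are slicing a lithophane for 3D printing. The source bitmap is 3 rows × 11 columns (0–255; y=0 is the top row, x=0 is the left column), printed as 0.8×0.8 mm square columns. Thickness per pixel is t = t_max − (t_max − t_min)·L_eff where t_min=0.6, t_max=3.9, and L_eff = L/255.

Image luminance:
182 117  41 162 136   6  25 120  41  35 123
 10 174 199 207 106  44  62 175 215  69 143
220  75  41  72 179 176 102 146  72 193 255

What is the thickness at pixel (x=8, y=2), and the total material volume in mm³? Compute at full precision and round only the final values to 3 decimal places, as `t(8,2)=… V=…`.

t(8,2)=2.968 V=49.876

span = t_max - t_min = 3.9 - 0.6 = 3.300
L(8,2) = 72, L_eff = 72/255 = 0.282353
t(8,2) = 3.9 - 3.300·0.282353 = 2.968
Σt over all 3·11 pixels = 33121/425 ≈ 77.9317647
V = pitch²·Σt = 0.8²·33121/425 = 49.876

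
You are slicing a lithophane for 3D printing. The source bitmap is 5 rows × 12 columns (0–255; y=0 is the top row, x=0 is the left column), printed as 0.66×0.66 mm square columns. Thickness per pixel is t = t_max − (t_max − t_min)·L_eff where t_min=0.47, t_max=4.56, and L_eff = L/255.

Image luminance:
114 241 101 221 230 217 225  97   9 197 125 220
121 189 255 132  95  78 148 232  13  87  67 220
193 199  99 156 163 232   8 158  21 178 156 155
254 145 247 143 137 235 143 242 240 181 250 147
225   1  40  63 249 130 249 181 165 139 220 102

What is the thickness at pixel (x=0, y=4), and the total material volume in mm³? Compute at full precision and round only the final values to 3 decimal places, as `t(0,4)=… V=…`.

t(0,4)=0.951 V=52.946

span = t_max - t_min = 4.56 - 0.47 = 4.090
L(0,4) = 225, L_eff = 225/255 = 0.882353
t(0,4) = 4.56 - 4.090·0.882353 = 0.951
Σt over all 5·12 pixels = 51658/425 ≈ 121.5482353
V = pitch²·Σt = 0.66²·51658/425 = 52.946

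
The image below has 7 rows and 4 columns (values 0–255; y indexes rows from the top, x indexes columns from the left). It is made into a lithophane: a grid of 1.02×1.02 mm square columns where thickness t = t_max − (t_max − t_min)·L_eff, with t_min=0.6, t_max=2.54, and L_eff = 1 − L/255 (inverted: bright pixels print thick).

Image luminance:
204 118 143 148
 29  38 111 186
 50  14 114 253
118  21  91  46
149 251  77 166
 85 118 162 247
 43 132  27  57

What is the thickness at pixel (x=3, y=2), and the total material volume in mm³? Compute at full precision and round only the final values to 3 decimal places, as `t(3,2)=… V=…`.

t(3,2)=2.525 V=42.792

span = t_max - t_min = 2.54 - 0.6 = 1.940
L(3,2) = 253, L_eff = 1 - 253/255 = 0.007843 (inverted)
t(3,2) = 2.54 - 1.940·0.007843 = 2.525
Σt over all 7·4 pixels = 87401/2125 ≈ 41.1298824
V = pitch²·Σt = 1.02²·87401/2125 = 42.792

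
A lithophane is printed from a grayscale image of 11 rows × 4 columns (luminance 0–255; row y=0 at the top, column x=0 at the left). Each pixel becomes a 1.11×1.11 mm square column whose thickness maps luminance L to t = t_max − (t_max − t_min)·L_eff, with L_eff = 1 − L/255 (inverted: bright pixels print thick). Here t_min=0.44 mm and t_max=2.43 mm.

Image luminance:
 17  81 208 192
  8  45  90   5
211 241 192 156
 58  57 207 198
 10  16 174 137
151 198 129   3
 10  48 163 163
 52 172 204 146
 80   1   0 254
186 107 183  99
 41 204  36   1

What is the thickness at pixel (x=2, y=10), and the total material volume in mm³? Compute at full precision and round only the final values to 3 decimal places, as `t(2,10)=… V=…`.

t(2,10)=0.721 V=71.295

span = t_max - t_min = 2.43 - 0.44 = 1.990
L(2,10) = 36, L_eff = 1 - 36/255 = 0.858824 (inverted)
t(2,10) = 2.43 - 1.990·0.858824 = 0.721
Σt over all 11·4 pixels = 737773/12750 ≈ 57.8645490
V = pitch²·Σt = 1.11²·737773/12750 = 71.295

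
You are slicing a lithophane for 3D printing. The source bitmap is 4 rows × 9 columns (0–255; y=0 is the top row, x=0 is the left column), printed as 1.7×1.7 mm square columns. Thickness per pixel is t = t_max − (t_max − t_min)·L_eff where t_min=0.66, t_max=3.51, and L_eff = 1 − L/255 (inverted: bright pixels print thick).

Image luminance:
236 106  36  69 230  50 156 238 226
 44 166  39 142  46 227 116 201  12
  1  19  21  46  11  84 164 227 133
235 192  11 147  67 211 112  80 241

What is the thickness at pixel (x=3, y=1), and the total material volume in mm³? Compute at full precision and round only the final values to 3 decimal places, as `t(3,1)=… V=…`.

span = t_max - t_min = 3.51 - 0.66 = 2.850
L(3,1) = 142, L_eff = 1 - 142/255 = 0.443137 (inverted)
t(3,1) = 3.51 - 2.850·0.443137 = 2.247
Σt over all 4·9 pixels = 12289/170 ≈ 72.2882353
V = pitch²·Σt = 1.7²·12289/170 = 208.913

t(3,1)=2.247 V=208.913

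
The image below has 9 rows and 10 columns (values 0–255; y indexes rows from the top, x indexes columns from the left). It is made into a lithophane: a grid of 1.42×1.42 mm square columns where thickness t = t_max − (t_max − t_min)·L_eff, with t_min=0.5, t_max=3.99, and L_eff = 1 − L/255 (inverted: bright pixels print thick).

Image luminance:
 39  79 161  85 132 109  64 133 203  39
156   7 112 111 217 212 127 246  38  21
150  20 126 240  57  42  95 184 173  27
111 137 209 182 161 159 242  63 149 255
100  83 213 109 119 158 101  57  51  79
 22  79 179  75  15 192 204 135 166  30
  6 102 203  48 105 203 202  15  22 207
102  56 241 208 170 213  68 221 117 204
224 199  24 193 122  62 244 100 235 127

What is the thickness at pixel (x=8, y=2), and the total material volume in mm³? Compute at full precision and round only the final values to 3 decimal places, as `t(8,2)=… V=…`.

span = t_max - t_min = 3.99 - 0.5 = 3.490
L(8,2) = 173, L_eff = 1 - 173/255 = 0.321569 (inverted)
t(8,2) = 3.99 - 3.490·0.321569 = 2.868
Σt over all 9·10 pixels = 5155067/25500 ≈ 202.1594902
V = pitch²·Σt = 1.42²·5155067/25500 = 407.634

t(8,2)=2.868 V=407.634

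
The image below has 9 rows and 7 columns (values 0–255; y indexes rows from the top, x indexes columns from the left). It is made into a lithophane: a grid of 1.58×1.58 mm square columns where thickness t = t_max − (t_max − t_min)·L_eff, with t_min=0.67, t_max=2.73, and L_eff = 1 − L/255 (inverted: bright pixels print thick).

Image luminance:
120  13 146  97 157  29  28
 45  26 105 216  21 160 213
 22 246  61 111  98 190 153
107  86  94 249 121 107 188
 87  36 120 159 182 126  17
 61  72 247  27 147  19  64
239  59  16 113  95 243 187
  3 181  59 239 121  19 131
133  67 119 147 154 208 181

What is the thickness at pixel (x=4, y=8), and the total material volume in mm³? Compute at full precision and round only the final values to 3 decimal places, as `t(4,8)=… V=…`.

t(4,8)=1.914 V=252.330

span = t_max - t_min = 2.73 - 0.67 = 2.060
L(4,8) = 154, L_eff = 1 - 154/255 = 0.396078 (inverted)
t(4,8) = 2.73 - 2.060·0.396078 = 1.914
Σt over all 9·7 pixels = 859159/8500 ≈ 101.0775294
V = pitch²·Σt = 1.58²·859159/8500 = 252.330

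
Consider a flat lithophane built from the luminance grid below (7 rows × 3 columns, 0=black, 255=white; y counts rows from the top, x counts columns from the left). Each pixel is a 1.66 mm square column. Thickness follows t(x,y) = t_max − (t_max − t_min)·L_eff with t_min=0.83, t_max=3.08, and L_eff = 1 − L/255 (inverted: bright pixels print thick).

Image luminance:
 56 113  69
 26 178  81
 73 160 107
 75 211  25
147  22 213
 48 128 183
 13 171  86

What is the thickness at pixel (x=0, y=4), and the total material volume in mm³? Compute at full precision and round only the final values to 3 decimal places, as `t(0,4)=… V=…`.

t(0,4)=2.127 V=101.156

span = t_max - t_min = 3.08 - 0.83 = 2.250
L(0,4) = 147, L_eff = 1 - 147/255 = 0.423529 (inverted)
t(0,4) = 3.08 - 2.250·0.423529 = 2.127
Σt over all 7·3 pixels = 31203/850 ≈ 36.7094118
V = pitch²·Σt = 1.66²·31203/850 = 101.156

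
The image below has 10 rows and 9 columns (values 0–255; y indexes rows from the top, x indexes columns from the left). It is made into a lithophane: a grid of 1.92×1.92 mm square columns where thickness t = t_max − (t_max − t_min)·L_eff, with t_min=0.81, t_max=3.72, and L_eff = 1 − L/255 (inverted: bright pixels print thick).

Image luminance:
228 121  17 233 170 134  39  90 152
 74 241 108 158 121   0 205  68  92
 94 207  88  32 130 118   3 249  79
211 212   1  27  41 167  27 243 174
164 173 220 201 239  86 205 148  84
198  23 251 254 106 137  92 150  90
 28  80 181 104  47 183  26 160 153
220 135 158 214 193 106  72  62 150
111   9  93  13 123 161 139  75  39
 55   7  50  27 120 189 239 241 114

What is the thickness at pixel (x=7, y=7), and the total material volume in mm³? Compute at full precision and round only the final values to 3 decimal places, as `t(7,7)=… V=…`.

t(7,7)=1.518 V=742.091

span = t_max - t_min = 3.72 - 0.81 = 2.910
L(7,7) = 62, L_eff = 1 - 62/255 = 0.756863 (inverted)
t(7,7) = 3.72 - 2.910·0.756863 = 1.518
Σt over all 10·9 pixels = 855547/4250 ≈ 201.3051765
V = pitch²·Σt = 1.92²·855547/4250 = 742.091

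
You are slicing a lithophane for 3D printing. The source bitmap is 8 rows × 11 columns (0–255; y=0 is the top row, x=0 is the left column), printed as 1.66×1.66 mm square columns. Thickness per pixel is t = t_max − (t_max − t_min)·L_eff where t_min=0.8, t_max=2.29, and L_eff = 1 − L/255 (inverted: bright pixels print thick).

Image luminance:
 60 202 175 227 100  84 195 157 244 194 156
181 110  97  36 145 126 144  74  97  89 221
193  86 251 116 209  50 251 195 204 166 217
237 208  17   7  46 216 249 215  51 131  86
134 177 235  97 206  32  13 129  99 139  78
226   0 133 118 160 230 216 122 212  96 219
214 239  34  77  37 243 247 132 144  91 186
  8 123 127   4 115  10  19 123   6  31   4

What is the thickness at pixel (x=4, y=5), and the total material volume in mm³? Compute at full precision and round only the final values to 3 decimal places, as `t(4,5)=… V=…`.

span = t_max - t_min = 2.29 - 0.8 = 1.490
L(4,5) = 160, L_eff = 1 - 160/255 = 0.372549 (inverted)
t(4,5) = 2.29 - 1.490·0.372549 = 1.735
Σt over all 8·11 pixels = 35534/255 ≈ 139.3490196
V = pitch²·Σt = 1.66²·35534/255 = 383.990

t(4,5)=1.735 V=383.990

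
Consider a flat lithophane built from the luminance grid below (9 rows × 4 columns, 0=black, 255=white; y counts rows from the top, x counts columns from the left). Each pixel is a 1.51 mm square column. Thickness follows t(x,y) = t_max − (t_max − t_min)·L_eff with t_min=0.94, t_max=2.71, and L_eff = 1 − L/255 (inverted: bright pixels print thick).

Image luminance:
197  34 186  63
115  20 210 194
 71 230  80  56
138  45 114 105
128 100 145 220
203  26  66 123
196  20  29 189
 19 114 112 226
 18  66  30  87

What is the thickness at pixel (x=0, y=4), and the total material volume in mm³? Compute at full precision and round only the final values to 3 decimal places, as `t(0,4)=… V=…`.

t(0,4)=1.828 V=140.069

span = t_max - t_min = 2.71 - 0.94 = 1.770
L(0,4) = 128, L_eff = 1 - 128/255 = 0.498039 (inverted)
t(0,4) = 2.71 - 1.770·0.498039 = 1.828
Σt over all 9·4 pixels = 104433/1700 ≈ 61.4311765
V = pitch²·Σt = 1.51²·104433/1700 = 140.069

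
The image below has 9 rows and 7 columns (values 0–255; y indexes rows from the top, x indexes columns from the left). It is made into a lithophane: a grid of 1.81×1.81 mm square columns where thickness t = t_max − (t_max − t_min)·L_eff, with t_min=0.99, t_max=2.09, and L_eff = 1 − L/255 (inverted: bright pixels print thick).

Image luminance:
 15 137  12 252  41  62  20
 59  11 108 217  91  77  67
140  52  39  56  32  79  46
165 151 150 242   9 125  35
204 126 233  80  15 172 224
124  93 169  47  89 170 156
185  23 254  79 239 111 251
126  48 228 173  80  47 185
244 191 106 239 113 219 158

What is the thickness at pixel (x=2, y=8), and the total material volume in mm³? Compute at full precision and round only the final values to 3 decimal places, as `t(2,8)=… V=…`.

span = t_max - t_min = 2.09 - 0.99 = 1.100
L(2,8) = 106, L_eff = 1 - 106/255 = 0.584314 (inverted)
t(2,8) = 2.09 - 1.100·0.584314 = 1.447
Σt over all 9·7 pixels = 487289/5100 ≈ 95.5468627
V = pitch²·Σt = 1.81²·487289/5100 = 313.021

t(2,8)=1.447 V=313.021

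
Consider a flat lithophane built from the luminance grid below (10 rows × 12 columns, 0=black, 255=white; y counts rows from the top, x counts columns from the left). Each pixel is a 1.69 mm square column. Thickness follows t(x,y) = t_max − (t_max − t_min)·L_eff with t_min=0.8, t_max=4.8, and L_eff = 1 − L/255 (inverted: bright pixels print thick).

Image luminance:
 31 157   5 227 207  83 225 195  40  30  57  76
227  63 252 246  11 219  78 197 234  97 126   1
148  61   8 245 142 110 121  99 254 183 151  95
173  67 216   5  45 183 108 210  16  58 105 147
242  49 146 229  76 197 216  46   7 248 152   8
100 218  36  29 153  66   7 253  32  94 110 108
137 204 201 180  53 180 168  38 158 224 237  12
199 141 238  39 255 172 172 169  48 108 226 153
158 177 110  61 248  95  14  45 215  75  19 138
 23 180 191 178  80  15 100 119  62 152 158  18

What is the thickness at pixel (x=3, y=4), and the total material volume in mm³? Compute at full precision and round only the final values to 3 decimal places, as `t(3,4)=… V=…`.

t(3,4)=4.392 V=955.125

span = t_max - t_min = 4.8 - 0.8 = 4.000
L(3,4) = 229, L_eff = 1 - 229/255 = 0.101961 (inverted)
t(3,4) = 4.8 - 4.000·0.101961 = 4.392
Σt over all 10·12 pixels = 85276/255 ≈ 334.4156863
V = pitch²·Σt = 1.69²·85276/255 = 955.125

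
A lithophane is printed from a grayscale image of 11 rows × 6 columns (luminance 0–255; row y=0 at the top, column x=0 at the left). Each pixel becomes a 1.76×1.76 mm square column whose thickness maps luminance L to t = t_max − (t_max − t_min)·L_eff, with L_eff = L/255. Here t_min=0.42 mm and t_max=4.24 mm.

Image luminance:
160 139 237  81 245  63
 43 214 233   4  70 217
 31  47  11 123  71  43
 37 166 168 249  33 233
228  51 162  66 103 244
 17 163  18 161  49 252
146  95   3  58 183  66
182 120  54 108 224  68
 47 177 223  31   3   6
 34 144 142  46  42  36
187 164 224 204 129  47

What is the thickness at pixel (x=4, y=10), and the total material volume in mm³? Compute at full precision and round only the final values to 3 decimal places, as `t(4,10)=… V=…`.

span = t_max - t_min = 4.24 - 0.42 = 3.820
L(4,10) = 129, L_eff = 129/255 = 0.505882
t(4,10) = 4.24 - 3.820·0.505882 = 2.308
Σt over all 11·6 pixels = 422317/2550 ≈ 165.6145098
V = pitch²·Σt = 1.76²·422317/2550 = 513.008

t(4,10)=2.308 V=513.008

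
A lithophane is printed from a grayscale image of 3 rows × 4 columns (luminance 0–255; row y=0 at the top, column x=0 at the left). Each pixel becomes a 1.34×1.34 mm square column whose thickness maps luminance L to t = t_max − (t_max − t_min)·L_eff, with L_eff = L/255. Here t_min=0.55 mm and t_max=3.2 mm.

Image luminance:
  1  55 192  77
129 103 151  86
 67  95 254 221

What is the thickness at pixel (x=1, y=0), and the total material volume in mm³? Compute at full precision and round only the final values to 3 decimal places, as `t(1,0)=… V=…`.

span = t_max - t_min = 3.2 - 0.55 = 2.650
L(1,0) = 55, L_eff = 55/255 = 0.215686
t(1,0) = 3.2 - 2.650·0.215686 = 2.628
Σt over all 3·4 pixels = 39999/1700 ≈ 23.5288235
V = pitch²·Σt = 1.34²·39999/1700 = 42.248

t(1,0)=2.628 V=42.248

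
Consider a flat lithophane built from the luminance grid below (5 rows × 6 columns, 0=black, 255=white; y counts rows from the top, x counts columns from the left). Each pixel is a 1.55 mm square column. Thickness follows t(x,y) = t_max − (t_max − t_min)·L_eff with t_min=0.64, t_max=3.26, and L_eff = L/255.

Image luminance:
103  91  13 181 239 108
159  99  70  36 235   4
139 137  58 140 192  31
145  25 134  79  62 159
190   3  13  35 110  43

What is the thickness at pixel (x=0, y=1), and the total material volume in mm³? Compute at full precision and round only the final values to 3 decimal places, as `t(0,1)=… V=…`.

span = t_max - t_min = 3.26 - 0.64 = 2.620
L(0,1) = 159, L_eff = 159/255 = 0.623529
t(0,1) = 3.26 - 2.620·0.623529 = 1.626
Σt over all 5·6 pixels = 283209/4250 ≈ 66.6374118
V = pitch²·Σt = 1.55²·283209/4250 = 160.096

t(0,1)=1.626 V=160.096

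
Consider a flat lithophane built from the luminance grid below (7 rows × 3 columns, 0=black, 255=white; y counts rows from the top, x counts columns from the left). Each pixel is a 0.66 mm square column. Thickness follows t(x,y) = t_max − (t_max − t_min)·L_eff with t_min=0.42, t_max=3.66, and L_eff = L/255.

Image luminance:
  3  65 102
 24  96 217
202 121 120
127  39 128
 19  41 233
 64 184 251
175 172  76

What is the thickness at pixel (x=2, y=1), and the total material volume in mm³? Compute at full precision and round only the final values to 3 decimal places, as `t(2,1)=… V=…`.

t(2,1)=0.903 V=19.870

span = t_max - t_min = 3.66 - 0.42 = 3.240
L(2,1) = 217, L_eff = 217/255 = 0.850980
t(2,1) = 3.66 - 3.240·0.850980 = 0.903
Σt over all 7·3 pixels = 193869/4250 ≈ 45.6162353
V = pitch²·Σt = 0.66²·193869/4250 = 19.870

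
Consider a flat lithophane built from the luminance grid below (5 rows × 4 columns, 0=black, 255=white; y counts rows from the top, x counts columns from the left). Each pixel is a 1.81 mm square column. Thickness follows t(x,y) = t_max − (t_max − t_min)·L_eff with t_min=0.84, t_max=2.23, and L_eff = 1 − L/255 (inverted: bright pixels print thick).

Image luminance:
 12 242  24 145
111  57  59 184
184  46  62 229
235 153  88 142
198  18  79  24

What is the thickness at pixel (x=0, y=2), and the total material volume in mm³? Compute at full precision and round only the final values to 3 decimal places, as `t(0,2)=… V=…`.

t(0,2)=1.843 V=95.969

span = t_max - t_min = 2.23 - 0.84 = 1.390
L(0,2) = 184, L_eff = 1 - 184/255 = 0.278431 (inverted)
t(0,2) = 2.23 - 1.390·0.278431 = 1.843
Σt over all 5·4 pixels = 62249/2125 ≈ 29.2936471
V = pitch²·Σt = 1.81²·62249/2125 = 95.969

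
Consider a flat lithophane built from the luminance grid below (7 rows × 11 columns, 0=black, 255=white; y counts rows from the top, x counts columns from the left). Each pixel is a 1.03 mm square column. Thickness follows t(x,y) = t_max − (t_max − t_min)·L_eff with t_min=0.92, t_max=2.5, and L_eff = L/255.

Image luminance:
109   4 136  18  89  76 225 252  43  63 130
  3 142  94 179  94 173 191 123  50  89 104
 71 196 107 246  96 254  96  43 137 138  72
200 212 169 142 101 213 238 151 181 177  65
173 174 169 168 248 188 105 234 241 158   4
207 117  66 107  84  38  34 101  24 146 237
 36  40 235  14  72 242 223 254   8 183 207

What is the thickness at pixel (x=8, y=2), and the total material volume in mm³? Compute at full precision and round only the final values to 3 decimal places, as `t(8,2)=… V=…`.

span = t_max - t_min = 2.5 - 0.92 = 1.580
L(8,2) = 137, L_eff = 137/255 = 0.537255
t(8,2) = 2.5 - 1.580·0.537255 = 1.651
Σt over all 7·11 pixels = 823142/6375 ≈ 129.1203137
V = pitch²·Σt = 1.03²·823142/6375 = 136.984

t(8,2)=1.651 V=136.984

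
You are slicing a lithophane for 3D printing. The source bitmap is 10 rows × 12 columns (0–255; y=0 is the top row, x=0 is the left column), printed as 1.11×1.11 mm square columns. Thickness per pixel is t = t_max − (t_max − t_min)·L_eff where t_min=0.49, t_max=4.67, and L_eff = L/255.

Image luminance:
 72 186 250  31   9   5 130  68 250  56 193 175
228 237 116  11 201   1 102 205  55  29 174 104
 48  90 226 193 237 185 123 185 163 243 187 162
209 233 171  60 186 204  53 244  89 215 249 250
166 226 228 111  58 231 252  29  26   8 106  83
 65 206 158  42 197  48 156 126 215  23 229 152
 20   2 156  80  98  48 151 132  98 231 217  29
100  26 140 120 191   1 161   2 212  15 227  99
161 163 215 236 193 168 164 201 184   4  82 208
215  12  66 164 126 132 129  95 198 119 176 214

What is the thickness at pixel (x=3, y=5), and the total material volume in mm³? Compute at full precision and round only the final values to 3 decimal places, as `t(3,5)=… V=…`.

span = t_max - t_min = 4.67 - 0.49 = 4.180
L(3,5) = 42, L_eff = 42/255 = 0.164706
t(3,5) = 4.67 - 4.180·0.164706 = 3.982
Σt over all 10·12 pixels = 742873/2550 ≈ 291.3227451
V = pitch²·Σt = 1.11²·742873/2550 = 358.939

t(3,5)=3.982 V=358.939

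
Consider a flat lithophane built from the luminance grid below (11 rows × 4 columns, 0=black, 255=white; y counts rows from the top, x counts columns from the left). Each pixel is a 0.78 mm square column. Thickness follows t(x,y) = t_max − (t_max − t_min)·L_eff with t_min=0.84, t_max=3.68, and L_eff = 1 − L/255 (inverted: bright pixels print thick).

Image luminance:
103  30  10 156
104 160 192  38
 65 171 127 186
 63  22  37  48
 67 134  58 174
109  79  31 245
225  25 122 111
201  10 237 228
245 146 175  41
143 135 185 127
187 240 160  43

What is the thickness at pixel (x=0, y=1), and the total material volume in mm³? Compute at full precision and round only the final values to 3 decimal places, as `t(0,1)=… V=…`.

span = t_max - t_min = 3.68 - 0.84 = 2.840
L(0,1) = 104, L_eff = 1 - 104/255 = 0.592157 (inverted)
t(0,1) = 3.68 - 2.840·0.592157 = 1.998
Σt over all 11·4 pixels = 123733/1275 ≈ 97.0454902
V = pitch²·Σt = 0.78²·123733/1275 = 59.042

t(0,1)=1.998 V=59.042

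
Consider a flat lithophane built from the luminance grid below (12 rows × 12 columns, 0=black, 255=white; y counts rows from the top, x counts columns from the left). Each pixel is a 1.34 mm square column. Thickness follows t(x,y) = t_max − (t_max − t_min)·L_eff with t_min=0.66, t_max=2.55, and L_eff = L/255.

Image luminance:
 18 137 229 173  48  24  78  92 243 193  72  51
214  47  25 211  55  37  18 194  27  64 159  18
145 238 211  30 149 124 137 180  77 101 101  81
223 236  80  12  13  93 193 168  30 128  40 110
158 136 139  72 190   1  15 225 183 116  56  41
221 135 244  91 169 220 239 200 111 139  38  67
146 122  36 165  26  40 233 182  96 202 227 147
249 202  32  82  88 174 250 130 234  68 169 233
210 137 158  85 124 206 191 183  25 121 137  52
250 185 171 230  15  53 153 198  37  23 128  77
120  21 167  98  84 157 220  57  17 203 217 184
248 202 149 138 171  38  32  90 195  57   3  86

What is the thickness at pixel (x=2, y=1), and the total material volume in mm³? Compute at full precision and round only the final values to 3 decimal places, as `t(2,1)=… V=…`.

span = t_max - t_min = 2.55 - 0.66 = 1.890
L(2,1) = 25, L_eff = 25/255 = 0.098039
t(2,1) = 2.55 - 1.890·0.098039 = 2.365
Σt over all 12·12 pixels = 1976553/8500 ≈ 232.5356471
V = pitch²·Σt = 1.34²·1976553/8500 = 417.541

t(2,1)=2.365 V=417.541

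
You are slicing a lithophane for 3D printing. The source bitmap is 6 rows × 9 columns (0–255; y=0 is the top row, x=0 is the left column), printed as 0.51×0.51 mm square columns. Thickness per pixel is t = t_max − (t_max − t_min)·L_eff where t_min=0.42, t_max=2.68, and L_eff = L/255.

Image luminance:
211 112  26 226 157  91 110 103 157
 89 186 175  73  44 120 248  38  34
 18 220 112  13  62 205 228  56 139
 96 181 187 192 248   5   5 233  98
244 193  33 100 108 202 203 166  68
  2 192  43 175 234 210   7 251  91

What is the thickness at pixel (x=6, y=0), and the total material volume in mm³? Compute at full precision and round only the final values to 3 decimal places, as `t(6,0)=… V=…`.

t(6,0)=1.705 V=21.459

span = t_max - t_min = 2.68 - 0.42 = 2.260
L(6,0) = 110, L_eff = 110/255 = 0.431373
t(6,0) = 2.68 - 2.260·0.431373 = 1.705
Σt over all 6·9 pixels = 35064/425 ≈ 82.5035294
V = pitch²·Σt = 0.51²·35064/425 = 21.459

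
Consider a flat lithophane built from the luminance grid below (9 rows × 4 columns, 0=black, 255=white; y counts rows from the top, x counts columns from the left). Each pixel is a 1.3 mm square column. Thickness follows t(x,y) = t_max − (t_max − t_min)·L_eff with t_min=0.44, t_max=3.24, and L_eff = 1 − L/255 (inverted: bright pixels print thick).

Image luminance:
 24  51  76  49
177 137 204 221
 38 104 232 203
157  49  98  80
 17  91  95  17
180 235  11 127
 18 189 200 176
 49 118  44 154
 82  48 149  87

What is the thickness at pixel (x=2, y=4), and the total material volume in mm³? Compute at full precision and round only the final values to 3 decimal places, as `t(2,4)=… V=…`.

t(2,4)=1.483 V=100.756

span = t_max - t_min = 3.24 - 0.44 = 2.800
L(2,4) = 95, L_eff = 1 - 95/255 = 0.627451 (inverted)
t(2,4) = 3.24 - 2.800·0.627451 = 1.483
Σt over all 9·4 pixels = 25338/425 ≈ 59.6188235
V = pitch²·Σt = 1.3²·25338/425 = 100.756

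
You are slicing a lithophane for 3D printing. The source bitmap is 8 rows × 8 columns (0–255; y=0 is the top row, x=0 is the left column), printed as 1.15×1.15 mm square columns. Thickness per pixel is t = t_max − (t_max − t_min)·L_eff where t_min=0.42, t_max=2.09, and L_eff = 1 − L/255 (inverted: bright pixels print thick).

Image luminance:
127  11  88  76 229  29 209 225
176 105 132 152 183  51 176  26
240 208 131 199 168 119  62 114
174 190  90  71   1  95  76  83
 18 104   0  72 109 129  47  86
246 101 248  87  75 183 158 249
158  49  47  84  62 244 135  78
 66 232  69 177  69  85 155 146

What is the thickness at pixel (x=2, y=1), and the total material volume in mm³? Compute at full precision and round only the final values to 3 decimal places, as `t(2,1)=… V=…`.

t(2,1)=1.284 V=102.967

span = t_max - t_min = 2.09 - 0.42 = 1.670
L(2,1) = 132, L_eff = 1 - 132/255 = 0.482353 (inverted)
t(2,1) = 2.09 - 1.670·0.482353 = 1.284
Σt over all 8·8 pixels = 496342/6375 ≈ 77.8575686
V = pitch²·Σt = 1.15²·496342/6375 = 102.967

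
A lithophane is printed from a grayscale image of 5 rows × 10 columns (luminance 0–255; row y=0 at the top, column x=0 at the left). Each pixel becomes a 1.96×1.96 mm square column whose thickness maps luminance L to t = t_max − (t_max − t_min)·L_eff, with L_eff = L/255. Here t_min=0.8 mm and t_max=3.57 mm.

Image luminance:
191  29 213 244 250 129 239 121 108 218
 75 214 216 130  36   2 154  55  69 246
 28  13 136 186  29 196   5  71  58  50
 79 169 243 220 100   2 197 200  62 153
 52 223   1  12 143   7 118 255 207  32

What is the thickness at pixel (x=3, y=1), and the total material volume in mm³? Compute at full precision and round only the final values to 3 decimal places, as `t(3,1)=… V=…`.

t(3,1)=2.158 V=427.582

span = t_max - t_min = 3.57 - 0.8 = 2.770
L(3,1) = 130, L_eff = 130/255 = 0.509804
t(3,1) = 3.57 - 2.770·0.509804 = 2.158
Σt over all 5·10 pixels = 236519/2125 ≈ 111.3030588
V = pitch²·Σt = 1.96²·236519/2125 = 427.582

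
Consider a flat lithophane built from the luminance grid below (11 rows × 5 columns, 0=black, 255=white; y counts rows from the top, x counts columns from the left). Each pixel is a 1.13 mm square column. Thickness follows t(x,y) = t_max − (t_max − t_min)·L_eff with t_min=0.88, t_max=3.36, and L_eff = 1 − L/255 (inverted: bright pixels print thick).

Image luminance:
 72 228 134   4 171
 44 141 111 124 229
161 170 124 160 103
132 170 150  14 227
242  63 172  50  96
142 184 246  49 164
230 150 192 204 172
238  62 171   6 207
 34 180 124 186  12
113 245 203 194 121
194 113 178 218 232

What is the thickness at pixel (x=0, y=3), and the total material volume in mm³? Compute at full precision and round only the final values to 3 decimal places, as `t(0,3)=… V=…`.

t(0,3)=2.164 V=161.845

span = t_max - t_min = 3.36 - 0.88 = 2.480
L(0,3) = 132, L_eff = 1 - 132/255 = 0.482353 (inverted)
t(0,3) = 3.36 - 2.480·0.482353 = 2.164
Σt over all 11·5 pixels = 808022/6375 ≈ 126.7485490
V = pitch²·Σt = 1.13²·808022/6375 = 161.845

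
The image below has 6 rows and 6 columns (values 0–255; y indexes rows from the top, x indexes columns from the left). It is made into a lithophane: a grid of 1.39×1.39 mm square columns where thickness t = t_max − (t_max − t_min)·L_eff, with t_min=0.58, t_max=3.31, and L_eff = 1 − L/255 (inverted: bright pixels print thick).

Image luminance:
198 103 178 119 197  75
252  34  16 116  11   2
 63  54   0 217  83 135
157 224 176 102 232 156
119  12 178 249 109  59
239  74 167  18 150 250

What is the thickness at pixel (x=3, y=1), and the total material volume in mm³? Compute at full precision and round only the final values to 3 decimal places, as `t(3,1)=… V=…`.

t(3,1)=1.822 V=133.920

span = t_max - t_min = 3.31 - 0.58 = 2.730
L(3,1) = 116, L_eff = 1 - 116/255 = 0.545098 (inverted)
t(3,1) = 3.31 - 2.730·0.545098 = 1.822
Σt over all 6·6 pixels = 147291/2125 ≈ 69.3134118
V = pitch²·Σt = 1.39²·147291/2125 = 133.920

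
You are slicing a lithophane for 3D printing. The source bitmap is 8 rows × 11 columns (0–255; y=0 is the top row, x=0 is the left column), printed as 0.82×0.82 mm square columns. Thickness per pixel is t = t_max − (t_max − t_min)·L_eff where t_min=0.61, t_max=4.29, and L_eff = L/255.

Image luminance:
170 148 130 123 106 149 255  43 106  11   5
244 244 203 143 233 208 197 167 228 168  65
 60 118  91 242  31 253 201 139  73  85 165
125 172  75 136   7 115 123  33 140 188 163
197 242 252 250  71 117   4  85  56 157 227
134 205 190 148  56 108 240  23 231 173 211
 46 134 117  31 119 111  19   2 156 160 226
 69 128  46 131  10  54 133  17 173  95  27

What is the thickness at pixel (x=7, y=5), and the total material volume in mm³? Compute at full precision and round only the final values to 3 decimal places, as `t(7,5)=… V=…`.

span = t_max - t_min = 4.29 - 0.61 = 3.680
L(7,5) = 23, L_eff = 23/255 = 0.090196
t(7,5) = 4.29 - 3.680·0.090196 = 3.958
Σt over all 8·11 pixels = 1352186/6375 ≈ 212.1076078
V = pitch²·Σt = 0.82²·1352186/6375 = 142.621

t(7,5)=3.958 V=142.621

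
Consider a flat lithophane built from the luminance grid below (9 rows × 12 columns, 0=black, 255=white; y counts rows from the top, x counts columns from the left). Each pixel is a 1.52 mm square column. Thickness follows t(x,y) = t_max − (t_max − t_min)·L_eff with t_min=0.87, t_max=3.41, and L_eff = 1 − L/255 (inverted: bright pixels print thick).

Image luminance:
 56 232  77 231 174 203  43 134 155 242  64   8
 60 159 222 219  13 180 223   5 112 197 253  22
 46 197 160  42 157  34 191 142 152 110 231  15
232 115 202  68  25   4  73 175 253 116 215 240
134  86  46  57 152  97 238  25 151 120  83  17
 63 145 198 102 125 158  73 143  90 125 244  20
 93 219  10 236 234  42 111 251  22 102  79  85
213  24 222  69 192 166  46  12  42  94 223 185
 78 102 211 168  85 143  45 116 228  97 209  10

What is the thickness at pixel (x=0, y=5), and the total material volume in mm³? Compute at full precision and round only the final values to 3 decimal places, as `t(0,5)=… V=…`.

t(0,5)=1.498 V=530.873

span = t_max - t_min = 3.41 - 0.87 = 2.540
L(0,5) = 63, L_eff = 1 - 63/255 = 0.752941 (inverted)
t(0,5) = 3.41 - 2.540·0.752941 = 1.498
Σt over all 9·12 pixels = 195309/850 ≈ 229.7752941
V = pitch²·Σt = 1.52²·195309/850 = 530.873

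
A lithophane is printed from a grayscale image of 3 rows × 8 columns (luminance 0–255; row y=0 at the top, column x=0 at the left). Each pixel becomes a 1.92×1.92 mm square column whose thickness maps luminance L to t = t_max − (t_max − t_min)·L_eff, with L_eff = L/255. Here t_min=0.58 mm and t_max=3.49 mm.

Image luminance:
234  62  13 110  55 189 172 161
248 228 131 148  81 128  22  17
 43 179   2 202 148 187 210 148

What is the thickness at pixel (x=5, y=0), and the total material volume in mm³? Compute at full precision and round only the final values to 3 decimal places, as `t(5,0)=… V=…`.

span = t_max - t_min = 3.49 - 0.58 = 2.910
L(5,0) = 189, L_eff = 189/255 = 0.741176
t(5,0) = 3.49 - 2.910·0.741176 = 1.333
Σt over all 3·8 pixels = 204757/4250 ≈ 48.1781176
V = pitch²·Σt = 1.92²·204757/4250 = 177.604

t(5,0)=1.333 V=177.604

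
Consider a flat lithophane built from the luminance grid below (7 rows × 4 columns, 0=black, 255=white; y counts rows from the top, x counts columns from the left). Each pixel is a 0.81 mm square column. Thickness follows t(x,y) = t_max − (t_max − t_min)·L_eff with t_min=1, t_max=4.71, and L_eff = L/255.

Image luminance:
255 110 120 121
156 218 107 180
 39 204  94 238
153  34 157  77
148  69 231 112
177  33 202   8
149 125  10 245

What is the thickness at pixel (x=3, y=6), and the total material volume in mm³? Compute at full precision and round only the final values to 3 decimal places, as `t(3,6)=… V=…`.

t(3,6)=1.145 V=50.520

span = t_max - t_min = 4.71 - 1 = 3.710
L(3,6) = 245, L_eff = 245/255 = 0.960784
t(3,6) = 4.71 - 3.710·0.960784 = 1.145
Σt over all 7·4 pixels = 490882/6375 ≈ 77.0010980
V = pitch²·Σt = 0.81²·490882/6375 = 50.520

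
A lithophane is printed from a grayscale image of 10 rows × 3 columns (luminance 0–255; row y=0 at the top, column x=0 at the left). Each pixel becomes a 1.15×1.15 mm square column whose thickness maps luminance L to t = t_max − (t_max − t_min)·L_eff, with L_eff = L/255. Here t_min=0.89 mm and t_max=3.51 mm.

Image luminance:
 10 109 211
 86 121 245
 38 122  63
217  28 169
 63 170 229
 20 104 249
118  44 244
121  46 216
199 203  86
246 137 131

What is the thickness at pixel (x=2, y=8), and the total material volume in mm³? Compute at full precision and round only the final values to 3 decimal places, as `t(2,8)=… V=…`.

span = t_max - t_min = 3.51 - 0.89 = 2.620
L(2,8) = 86, L_eff = 86/255 = 0.337255
t(2,8) = 3.51 - 2.620·0.337255 = 2.626
Σt over all 10·3 pixels = 81268/1275 ≈ 63.7396078
V = pitch²·Σt = 1.15²·81268/1275 = 84.296

t(2,8)=2.626 V=84.296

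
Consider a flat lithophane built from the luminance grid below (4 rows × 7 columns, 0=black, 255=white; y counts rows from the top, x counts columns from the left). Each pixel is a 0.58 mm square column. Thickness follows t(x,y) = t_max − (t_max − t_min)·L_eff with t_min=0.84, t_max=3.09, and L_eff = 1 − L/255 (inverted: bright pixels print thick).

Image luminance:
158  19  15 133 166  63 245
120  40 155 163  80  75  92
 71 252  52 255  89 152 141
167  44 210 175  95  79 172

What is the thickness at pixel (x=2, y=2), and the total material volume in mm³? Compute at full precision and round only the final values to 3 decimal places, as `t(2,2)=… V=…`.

span = t_max - t_min = 3.09 - 0.84 = 2.250
L(2,2) = 52, L_eff = 1 - 52/255 = 0.796078 (inverted)
t(2,2) = 3.09 - 2.250·0.796078 = 1.299
Σt over all 4·7 pixels = 46077/850 ≈ 54.2082353
V = pitch²·Σt = 0.58²·46077/850 = 18.236

t(2,2)=1.299 V=18.236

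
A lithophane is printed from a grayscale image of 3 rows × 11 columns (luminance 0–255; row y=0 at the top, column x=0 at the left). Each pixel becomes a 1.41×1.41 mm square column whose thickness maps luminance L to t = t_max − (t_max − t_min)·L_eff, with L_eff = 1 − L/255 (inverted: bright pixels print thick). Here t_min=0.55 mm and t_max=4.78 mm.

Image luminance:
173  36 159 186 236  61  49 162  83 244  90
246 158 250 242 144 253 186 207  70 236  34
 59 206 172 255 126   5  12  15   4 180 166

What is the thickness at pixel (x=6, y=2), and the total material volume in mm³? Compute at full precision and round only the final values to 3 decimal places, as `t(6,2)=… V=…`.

t(6,2)=0.749 V=191.251

span = t_max - t_min = 4.78 - 0.55 = 4.230
L(6,2) = 12, L_eff = 1 - 12/255 = 0.952941 (inverted)
t(6,2) = 4.78 - 4.230·0.952941 = 0.749
Σt over all 3·11 pixels = 40884/425 ≈ 96.1976471
V = pitch²·Σt = 1.41²·40884/425 = 191.251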